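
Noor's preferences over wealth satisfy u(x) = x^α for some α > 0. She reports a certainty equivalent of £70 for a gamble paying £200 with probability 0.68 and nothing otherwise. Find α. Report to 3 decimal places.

α ≈ 0.367

EU(lottery) = 0.68·200^α + 0.32·0 = 0.68·200^α.
Indifference: 70^α = 0.68·200^α, so (70/200)^α = 0.68.
Taking logs: α·ln(70/200) = ln(0.68), so α = -0.385662 / -1.049822 ≈ 0.367.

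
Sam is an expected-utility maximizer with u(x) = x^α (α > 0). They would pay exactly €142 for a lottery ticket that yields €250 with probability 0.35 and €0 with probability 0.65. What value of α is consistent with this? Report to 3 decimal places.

α ≈ 1.856

Since u(0) = 0, the lottery's EU is 0.35·250^α.
Setting u(142) equal to that: 142^α = 0.35·250^α ⇒ (142/250)^α = 0.35.
Take logs: α = ln 0.35 / ln(142/250) ≈ 1.85601.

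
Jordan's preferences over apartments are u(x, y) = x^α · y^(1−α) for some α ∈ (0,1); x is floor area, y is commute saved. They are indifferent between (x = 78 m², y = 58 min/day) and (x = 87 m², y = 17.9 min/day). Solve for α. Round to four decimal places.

α ≈ 0.9150

Set the two utilities equal: 78^α·58^(1−α) = 87^α·17.9^(1−α).
(78/87)^α = (17.9/58)^(1−α); take logs: α·ln(78/87) = (1−α)·ln(17.9/58), i.e. α·-0.1091993 = (1−α)·-1.1756423.
Thus α·(-1.2848416) = -1.1756423, so α = -1.1756423/-1.2848416 ≈ 0.9150.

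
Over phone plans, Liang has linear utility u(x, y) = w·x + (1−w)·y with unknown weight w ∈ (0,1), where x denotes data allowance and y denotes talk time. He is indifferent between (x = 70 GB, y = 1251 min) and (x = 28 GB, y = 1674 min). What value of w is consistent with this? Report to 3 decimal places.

Equating utilities: w·70 + (1−w)·1251 = w·28 + (1−w)·1674.
Rearranging, 42·w − 423·(1−w) = 0.
Hence w = 423/(42+423) = 423/465 = 0.910.

w = 0.910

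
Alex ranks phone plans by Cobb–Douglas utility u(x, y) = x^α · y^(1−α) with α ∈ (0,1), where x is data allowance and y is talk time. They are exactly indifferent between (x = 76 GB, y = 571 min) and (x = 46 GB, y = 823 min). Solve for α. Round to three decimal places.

Set the two utilities equal: 76^α·571^(1−α) = 46^α·823^(1−α).
Rearrange to (76/46)^α = (823/571)^(1−α) and take logs: α·0.502092 = (1−α)·0.365567.
With A = 0.502092 and B = 0.365567: α·A = (1−α)·B, so α = B/(A+B) = 0.365567/0.867659 ≈ 0.421.

α ≈ 0.421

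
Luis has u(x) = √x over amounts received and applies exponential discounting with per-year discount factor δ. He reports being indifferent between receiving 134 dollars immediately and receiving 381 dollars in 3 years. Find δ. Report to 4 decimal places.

δ ≈ 0.8402

Indifference means u(134) = δ^3 · u(381), so δ^3 = u(134)/u(381).
Since u(x) = √x, δ^3 = √(134/381) = 0.59305.
Hence δ = (0.59305)^(1/3) = 0.840163.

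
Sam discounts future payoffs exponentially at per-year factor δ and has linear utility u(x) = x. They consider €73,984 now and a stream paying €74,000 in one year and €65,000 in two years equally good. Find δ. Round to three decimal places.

Equating present values: 73984 = 74000δ + 65000δ².
So 65000δ² + 74000δ − 73984 = 0.
δ = (−74000 + √(74000² + 4·65000·73984)) / (2·65000) = (−74000 + √24711840000.00) / 130000 ≈ 0.640.

δ ≈ 0.640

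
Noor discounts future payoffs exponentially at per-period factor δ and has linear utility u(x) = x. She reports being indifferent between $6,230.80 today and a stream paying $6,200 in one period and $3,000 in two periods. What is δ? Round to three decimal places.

The stream is worth 6200δ + 3000δ² today, so 6200δ + 3000δ² = 6230.80.
Rearranged: 3000δ² + 6200δ − 6230.80 = 0.
δ = (−6200 + √(6200² + 4·3000·6230.80)) / (2·3000) = (−6200 + √113209600.00) / 6000 ≈ 0.740.

δ ≈ 0.740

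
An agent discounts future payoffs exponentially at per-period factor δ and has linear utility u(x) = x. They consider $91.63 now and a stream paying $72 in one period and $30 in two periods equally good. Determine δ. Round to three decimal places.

δ ≈ 0.920

The stream is worth 72δ + 30δ² today, so 72δ + 30δ² = 91.63.
That is, 30δ² + 72δ − 91.63 = 0, a quadratic in δ.
The positive root is δ = [−72 + √(72² + 4·30·91.63)] / (2·30) = (−72 + 127.199)/60 ≈ 0.920.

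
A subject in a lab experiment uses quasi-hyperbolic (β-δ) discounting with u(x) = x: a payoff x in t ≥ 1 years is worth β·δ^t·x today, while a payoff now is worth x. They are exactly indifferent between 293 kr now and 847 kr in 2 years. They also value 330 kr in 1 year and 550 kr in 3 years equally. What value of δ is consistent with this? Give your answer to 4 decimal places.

δ ≈ 0.7746

The second indifference involves only future payoffs, so β cancels: β·δ^1·330 = β·δ^3·550, giving δ^2 = 330/550 = 0.60000, so δ = 0.77460.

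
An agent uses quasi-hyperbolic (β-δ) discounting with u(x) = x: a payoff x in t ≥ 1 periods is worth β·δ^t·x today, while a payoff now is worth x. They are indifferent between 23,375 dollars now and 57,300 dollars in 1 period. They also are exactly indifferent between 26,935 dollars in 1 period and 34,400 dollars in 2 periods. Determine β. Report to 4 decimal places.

β ≈ 0.5210

Both payoffs in the second observation are in the future, so β drops out: δ^1·26935 = δ^2·34400 ⇒ δ = 26935/34400 = 0.78299.
The first indifference: 23375 = β·δ·57300, so β = 23375/(δ·57300) = 23375/(0.78299·57300) ≈ 0.5210.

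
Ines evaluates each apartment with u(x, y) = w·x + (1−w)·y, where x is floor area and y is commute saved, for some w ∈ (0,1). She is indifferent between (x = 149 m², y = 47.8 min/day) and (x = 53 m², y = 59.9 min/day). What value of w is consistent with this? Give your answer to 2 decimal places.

Indifference: w·149 + (1−w)·47.8 = w·53 + (1−w)·59.9.
Rearranging, 96·w − 12.1·(1−w) = 0.
The marginal rate of substitution is 12.1/96, so w = 12.1/(96+12.1) = 0.11.

w = 0.11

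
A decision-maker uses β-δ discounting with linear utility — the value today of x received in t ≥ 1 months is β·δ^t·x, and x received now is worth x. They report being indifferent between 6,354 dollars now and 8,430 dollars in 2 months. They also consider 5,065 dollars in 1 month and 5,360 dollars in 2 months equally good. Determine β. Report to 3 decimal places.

Both payoffs in the second observation are in the future, so β drops out: δ^1·5065 = δ^2·5360 ⇒ δ = 5065/5360 = 0.94496.
The first indifference: 6354 = β·δ^2·8430, so β = 6354/(δ^2·8430) = 6354/(0.89295·8430) ≈ 0.844.

β ≈ 0.844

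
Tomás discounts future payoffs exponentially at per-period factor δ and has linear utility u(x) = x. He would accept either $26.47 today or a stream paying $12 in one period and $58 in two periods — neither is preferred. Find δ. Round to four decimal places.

δ ≈ 0.5800

Present value of the stream is 12·δ + 58·δ². Indifference gives 12δ + 58δ² = 26.47.
Rearranged: 58δ² + 12δ − 26.47 = 0.
δ = (−12 + √(12² + 4·58·26.47)) / (2·58) = (−12 + √6285.04) / 116 ≈ 0.5800.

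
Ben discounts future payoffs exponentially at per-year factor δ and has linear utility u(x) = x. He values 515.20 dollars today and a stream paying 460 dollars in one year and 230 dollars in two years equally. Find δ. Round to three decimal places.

Present value of the stream is 460·δ + 230·δ². Indifference gives 460δ + 230δ² = 515.20.
Rearranged: 230δ² + 460δ − 515.20 = 0.
δ = (−460 + √(460² + 4·230·515.20)) / (2·230) = (−460 + √685584.00) / 460 ≈ 0.800.

δ ≈ 0.800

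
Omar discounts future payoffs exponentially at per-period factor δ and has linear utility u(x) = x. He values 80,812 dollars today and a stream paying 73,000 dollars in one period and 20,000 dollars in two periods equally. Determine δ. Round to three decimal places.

δ ≈ 0.890

The stream is worth 73000δ + 20000δ² today, so 73000δ + 20000δ² = 80812.
So 20000δ² + 73000δ − 80812 = 0.
By the quadratic formula (taking the positive root), δ = (−73000 + √11793960000.00) / 40000 ≈ 0.890.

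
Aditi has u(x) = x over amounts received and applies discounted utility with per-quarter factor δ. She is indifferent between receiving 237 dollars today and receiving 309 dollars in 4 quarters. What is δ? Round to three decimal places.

Equating discounted utilities: u(237) = δ^4·u(309) ⇒ δ^4 = u(237)/u(309).
With u(x) = x: δ^4 = 237/309 = 0.76699.
Taking the 4th root: δ = 0.76699^(1/4) ≈ 0.936.

δ ≈ 0.936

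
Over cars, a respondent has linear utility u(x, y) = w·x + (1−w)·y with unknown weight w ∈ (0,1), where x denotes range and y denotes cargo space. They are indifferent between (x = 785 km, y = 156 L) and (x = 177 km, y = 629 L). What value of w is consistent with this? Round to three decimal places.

w = 0.438

Equating utilities: w·785 + (1−w)·156 = w·177 + (1−w)·629.
w·(785−177) = (1−w)·(629−156), i.e. w·608 = (1−w)·473.
So w/(1−w) = 473/608 = 0.7780, giving w = 473/(608+473) = 0.438.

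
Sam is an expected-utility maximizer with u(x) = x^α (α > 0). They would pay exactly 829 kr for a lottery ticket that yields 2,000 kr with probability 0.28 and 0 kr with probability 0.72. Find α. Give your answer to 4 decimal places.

α ≈ 1.4454

Since u(0) = 0, the lottery's EU is 0.28·2000^α.
Indifference: 829^α = 0.28·2000^α, so (829/2000)^α = 0.28.
Taking logs: α·ln(829/2000) = ln(0.28), so α = -1.2729657 / -0.8806823 ≈ 1.4454.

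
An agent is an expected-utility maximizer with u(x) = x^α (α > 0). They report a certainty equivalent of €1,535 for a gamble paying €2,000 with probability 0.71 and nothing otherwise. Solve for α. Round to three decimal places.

Since u(0) = 0, the lottery's EU is 0.71·2000^α.
Equating: 1535^α = 0.71·2000^α, i.e. 0.7675^α = 0.71.
Taking logs: α·ln(1535/2000) = ln(0.71), so α = -0.342490 / -0.264617 ≈ 1.294.

α ≈ 1.294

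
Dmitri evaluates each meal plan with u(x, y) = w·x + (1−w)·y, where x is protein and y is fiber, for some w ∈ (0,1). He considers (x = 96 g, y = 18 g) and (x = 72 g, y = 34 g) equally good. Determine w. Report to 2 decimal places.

w = 0.40

Equating utilities: w·96 + (1−w)·18 = w·72 + (1−w)·34.
Rearranging, 24·w − 16·(1−w) = 0.
So w/(1−w) = 16/24 = 0.6667, giving w = 16/(24+16) = 0.40.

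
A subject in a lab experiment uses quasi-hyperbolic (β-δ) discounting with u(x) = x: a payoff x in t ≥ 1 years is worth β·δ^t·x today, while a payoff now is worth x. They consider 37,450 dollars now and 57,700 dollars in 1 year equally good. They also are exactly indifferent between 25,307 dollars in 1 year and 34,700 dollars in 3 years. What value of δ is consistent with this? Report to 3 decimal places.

From the later pair, β·δ^1·25307 = β·δ^3·34700; dividing through, δ^2 = 25307/34700 = 0.72931, so δ = 0.85400.

δ ≈ 0.854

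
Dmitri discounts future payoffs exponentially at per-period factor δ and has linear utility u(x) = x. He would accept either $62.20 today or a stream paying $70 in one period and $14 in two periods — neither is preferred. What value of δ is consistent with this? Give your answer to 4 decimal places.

δ ≈ 0.7700

Present value of the stream is 70·δ + 14·δ². Indifference gives 70δ + 14δ² = 62.20.
So 14δ² + 70δ − 62.20 = 0.
The positive root is δ = [−70 + √(70² + 4·14·62.20)] / (2·14) = (−70 + 91.560)/28 ≈ 0.7700.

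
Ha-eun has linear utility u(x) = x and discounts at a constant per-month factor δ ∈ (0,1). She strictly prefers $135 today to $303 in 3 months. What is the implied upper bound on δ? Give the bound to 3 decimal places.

δ < 0.764

The preference means 135 > δ^3·303.
Hence δ^3 < 135/303 = 0.44554, and x ↦ x^(1/3) is increasing on (0,∞).
δ < 0.44554^(1/3) = 0.764.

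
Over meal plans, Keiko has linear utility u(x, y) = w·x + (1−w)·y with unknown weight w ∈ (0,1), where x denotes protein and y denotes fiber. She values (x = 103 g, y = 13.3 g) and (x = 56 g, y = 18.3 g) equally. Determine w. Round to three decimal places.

w = 0.096

Equating utilities: w·103 + (1−w)·13.3 = w·56 + (1−w)·18.3.
Collecting terms: w·47 = (1−w)·5.
Hence w = 5/(47+5) = 5/52 = 0.096.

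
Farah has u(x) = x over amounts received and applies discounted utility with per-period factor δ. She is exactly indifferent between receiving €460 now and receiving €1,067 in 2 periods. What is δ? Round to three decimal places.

δ ≈ 0.657

Indifference means u(460) = δ^2 · u(1067), so δ^2 = u(460)/u(1067).
With u(x) = x: δ^2 = 460/1067 = 0.43112.
So δ = 0.43112^(1/2) ≈ 0.657.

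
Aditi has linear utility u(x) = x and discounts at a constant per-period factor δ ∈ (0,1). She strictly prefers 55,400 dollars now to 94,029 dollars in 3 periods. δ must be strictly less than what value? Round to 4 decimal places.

Comparing present values: 55400 > δ^3·94029.
So δ^3 < 55400/94029 = 0.58918; taking the cube root of both positive sides preserves the inequality.
δ < 0.58918^(1/3) = 0.8383.

δ < 0.8383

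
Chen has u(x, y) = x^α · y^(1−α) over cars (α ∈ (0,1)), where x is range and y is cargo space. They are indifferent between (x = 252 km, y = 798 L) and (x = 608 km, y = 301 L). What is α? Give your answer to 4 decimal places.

α ≈ 0.5254

The Cobb–Douglas utilities coincide, so 252^α·798^(1−α) = 608^α·301^(1−α).
Rearrange to (252/608)^α = (301/798)^(1−α) and take logs: α·-0.8807458 = (1−α)·-0.9749983.
Thus α·(-1.8557441) = -0.9749983, so α = -0.9749983/-1.8557441 ≈ 0.5254.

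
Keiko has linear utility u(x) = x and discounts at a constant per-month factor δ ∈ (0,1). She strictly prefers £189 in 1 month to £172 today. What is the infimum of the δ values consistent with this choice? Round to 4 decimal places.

δ > 0.9101

Under u(x) = x this choice says 172 < δ·189.
So δ > 172/189 = 0.91005.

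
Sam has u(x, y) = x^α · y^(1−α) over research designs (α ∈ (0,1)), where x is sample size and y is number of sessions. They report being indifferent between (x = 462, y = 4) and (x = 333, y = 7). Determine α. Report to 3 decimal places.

α ≈ 0.631

Set the two utilities equal: 462^α·4^(1−α) = 333^α·7^(1−α).
Taking logs: α·ln 462 + (1−α)·ln 4 = α·ln 333 + (1−α)·ln 7, i.e. α·0.327422 = (1−α)·0.559616.
With A = 0.327422 and B = 0.559616: α·A = (1−α)·B, so α = B/(A+B) = 0.559616/0.887038 ≈ 0.631.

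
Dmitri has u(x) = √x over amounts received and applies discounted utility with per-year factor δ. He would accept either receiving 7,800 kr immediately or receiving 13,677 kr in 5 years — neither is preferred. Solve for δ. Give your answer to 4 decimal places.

δ ≈ 0.9454

The payoff in 5 years is discounted by δ^5, so u(7800) = δ^5·u(13677) and δ^5 = u(7800)/u(13677).
Since u(x) = √x, δ^5 = √(7800/13677) = 0.75518.
Taking the 5th root: δ = 0.75518^(1/5) ≈ 0.9454.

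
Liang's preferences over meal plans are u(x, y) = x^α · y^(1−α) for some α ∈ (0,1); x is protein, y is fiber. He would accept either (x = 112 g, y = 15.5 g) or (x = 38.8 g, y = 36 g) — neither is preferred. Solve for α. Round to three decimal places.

α ≈ 0.443

Set the two utilities equal: 112^α·15.5^(1−α) = 38.8^α·36^(1−α).
Taking logs: α·ln 112 + (1−α)·ln 15.5 = α·ln 38.8 + (1−α)·ln 36, i.e. α·1.060079 = (1−α)·0.842679.
Thus α·(1.902758) = 0.842679, so α = 0.842679/1.902758 ≈ 0.443.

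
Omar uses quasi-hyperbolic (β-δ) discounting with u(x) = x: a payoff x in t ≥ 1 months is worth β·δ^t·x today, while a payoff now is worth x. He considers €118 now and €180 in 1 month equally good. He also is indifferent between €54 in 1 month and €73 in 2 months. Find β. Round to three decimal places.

Both payoffs in the second observation are in the future, so β drops out: δ^1·54 = δ^2·73 ⇒ δ = 54/73 = 0.73973.
The first indifference: 118 = β·δ·180, so β = 118/(δ·180) = 118/(0.73973·180) ≈ 0.886.

β ≈ 0.886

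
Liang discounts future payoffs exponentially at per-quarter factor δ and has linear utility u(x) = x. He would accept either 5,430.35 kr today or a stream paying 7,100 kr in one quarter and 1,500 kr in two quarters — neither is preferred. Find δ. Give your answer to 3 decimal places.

δ ≈ 0.670

Present value of the stream is 7100·δ + 1500·δ². Indifference gives 7100δ + 1500δ² = 5430.35.
Rearranged: 1500δ² + 7100δ − 5430.35 = 0.
By the quadratic formula (taking the positive root), δ = (−7100 + √82992100.00) / 3000 ≈ 0.670.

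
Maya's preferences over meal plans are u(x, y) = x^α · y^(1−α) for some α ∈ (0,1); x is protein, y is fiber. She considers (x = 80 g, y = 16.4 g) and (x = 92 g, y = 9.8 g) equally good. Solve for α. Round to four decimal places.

Set the two utilities equal: 80^α·16.4^(1−α) = 92^α·9.8^(1−α).
(80/92)^α = (9.8/16.4)^(1−α); take logs: α·ln(80/92) = (1−α)·ln(9.8/16.4), i.e. α·-0.1397619 = (1−α)·-0.5148989.
So α/(1−α) = (-0.5148989)/(-0.1397619) = 3.6841149, and α = 3.6841149/4.6841149 ≈ 0.7865.

α ≈ 0.7865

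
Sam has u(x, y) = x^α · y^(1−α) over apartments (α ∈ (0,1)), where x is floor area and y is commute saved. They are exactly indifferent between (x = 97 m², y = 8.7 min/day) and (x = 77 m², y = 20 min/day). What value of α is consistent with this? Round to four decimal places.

α ≈ 0.7828

The Cobb–Douglas utilities coincide, so 97^α·8.7^(1−α) = 77^α·20^(1−α).
Taking logs: α·ln 97 + (1−α)·ln 8.7 = α·ln 77 + (1−α)·ln 20, i.e. α·0.2309056 = (1−α)·0.8324092.
With A = 0.2309056 and B = 0.8324092: α·A = (1−α)·B, so α = B/(A+B) = 0.8324092/1.0633148 ≈ 0.7828.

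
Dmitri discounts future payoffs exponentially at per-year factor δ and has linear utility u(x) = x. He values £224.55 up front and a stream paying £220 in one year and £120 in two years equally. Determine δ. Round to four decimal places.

The stream is worth 220δ + 120δ² today, so 220δ + 120δ² = 224.55.
Rearranged: 120δ² + 220δ − 224.55 = 0.
The positive root is δ = [−220 + √(220² + 4·120·224.55)] / (2·120) = (−220 + 395.201)/240 ≈ 0.7300.

δ ≈ 0.7300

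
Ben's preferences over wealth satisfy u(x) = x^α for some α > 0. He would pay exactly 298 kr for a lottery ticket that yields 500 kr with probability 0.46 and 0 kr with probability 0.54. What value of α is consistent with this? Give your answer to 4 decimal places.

α ≈ 1.5005

Since u(0) = 0, the lottery's EU is 0.46·500^α.
Setting u(298) equal to that: 298^α = 0.46·500^α ⇒ (298/500)^α = 0.46.
Take logs: α = ln 0.46 / ln(298/500) ≈ 1.500496.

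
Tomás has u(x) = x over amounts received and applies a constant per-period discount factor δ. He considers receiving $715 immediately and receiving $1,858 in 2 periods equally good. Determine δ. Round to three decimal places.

Indifference means u(715) = δ^2 · u(1858), so δ^2 = u(715)/u(1858).
With u(x) = x: δ^2 = 715/1858 = 0.38482.
So δ = 0.38482^(1/2) ≈ 0.620.

δ ≈ 0.620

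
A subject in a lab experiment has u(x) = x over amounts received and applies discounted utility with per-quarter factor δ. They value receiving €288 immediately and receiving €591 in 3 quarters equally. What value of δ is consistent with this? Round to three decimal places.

δ ≈ 0.787

The payoff in 3 quarters is discounted by δ^3, so u(288) = δ^3·u(591) and δ^3 = u(288)/u(591).
With u(x) = x: δ^3 = 288/591 = 0.48731.
So δ = 0.48731^(1/3) ≈ 0.787.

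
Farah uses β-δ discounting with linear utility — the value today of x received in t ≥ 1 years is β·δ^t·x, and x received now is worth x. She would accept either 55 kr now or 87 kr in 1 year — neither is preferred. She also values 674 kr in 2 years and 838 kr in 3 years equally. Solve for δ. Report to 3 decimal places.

The second indifference involves only future payoffs, so β cancels: β·δ^2·674 = β·δ^3·838, giving δ = 674/838 = 0.80430.

δ ≈ 0.804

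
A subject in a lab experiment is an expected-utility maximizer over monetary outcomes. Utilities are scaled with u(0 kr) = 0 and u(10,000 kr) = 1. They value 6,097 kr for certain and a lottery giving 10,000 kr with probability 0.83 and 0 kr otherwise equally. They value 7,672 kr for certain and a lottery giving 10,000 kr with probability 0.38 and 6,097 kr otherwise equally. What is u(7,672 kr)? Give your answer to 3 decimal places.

The first gamble pins u(6,097 kr): it must equal 0.83·1 + 0.17·0 = 0.83.
Chaining: u(7,672 kr) = 0.38·1.00 + 0.62·0.83 = 0.8946.

0.895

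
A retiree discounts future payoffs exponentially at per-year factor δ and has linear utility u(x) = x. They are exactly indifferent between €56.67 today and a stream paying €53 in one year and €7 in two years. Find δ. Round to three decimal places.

δ ≈ 0.950

Present value of the stream is 53·δ + 7·δ². Indifference gives 53δ + 7δ² = 56.67.
So 7δ² + 53δ − 56.67 = 0.
By the quadratic formula (taking the positive root), δ = (−53 + √4395.76) / 14 ≈ 0.950.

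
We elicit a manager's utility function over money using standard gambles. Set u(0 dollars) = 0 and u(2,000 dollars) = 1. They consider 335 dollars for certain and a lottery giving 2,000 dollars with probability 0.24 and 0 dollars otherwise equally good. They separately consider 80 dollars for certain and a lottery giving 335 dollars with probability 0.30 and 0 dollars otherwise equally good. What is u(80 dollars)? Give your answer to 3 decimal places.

0.072

First, u(335 dollars) = 0.24·u(2,000 dollars) + 0.76·u(0 dollars) = 0.24.
Chaining: u(80 dollars) = 0.30·0.24 + 0.70·0.00 = 0.0720.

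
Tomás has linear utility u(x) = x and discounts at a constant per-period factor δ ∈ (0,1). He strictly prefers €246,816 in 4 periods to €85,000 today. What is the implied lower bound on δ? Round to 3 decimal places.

δ > 0.766

Comparing present values: 85000 < δ^4·246816.
Dividing by 246816: δ^4 > 0.34439. Both sides are positive, so the 4th root keeps the direction.
δ > 0.34439^(1/4) = 0.766.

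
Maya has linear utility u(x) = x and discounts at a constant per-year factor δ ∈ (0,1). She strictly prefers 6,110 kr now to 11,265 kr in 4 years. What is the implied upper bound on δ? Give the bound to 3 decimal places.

Comparing present values: 6110 > δ^4·11265.
Dividing by 11265: δ^4 < 0.54239. Both sides are positive, so the 4th root keeps the direction.
δ < (6110/11265)^(1/4) ≈ 0.858.

δ < 0.858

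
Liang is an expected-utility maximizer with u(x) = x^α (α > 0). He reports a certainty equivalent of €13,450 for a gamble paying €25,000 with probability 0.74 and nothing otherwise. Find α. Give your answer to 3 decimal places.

EU(lottery) = 0.74·25000^α + 0.26·0 = 0.74·25000^α.
Indifference: 13450^α = 0.74·25000^α, so (13450/25000)^α = 0.74.
Take logs: α = ln 0.74 / ln(13450/25000) ≈ 0.48573.

α ≈ 0.486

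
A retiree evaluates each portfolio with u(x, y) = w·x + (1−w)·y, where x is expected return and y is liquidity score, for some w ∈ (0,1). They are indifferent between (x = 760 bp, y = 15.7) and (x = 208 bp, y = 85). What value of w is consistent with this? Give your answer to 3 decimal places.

Equating utilities: w·760 + (1−w)·15.7 = w·208 + (1−w)·85.
Collecting terms: w·552 = (1−w)·69.3.
So w/(1−w) = 69.3/552 = 0.1255, giving w = 69.3/(552+69.3) = 0.112.

w = 0.112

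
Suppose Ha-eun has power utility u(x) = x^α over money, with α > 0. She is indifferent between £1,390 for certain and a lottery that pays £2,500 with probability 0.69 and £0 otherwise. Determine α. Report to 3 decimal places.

The lottery's expected utility is 0.69·u(2500) + 0.31·u(0) = 0.69·2500^α (since u(0) = 0 for α > 0).
Indifference: 1390^α = 0.69·2500^α, so (1390/2500)^α = 0.69.
Take logs: α = ln 0.69 / ln(1390/2500) ≈ 0.63215.

α ≈ 0.632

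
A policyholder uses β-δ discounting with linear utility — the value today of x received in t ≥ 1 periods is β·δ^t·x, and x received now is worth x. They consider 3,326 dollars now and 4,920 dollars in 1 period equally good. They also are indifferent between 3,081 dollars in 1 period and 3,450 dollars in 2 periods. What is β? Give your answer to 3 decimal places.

β ≈ 0.757

From the later pair, β·δ^1·3081 = β·δ^2·3450; dividing through, δ = 3081/3450 = 0.89304.
Substituting δ into 3326 = β·δ·4920: β = 3326/(4393.774) ≈ 0.757.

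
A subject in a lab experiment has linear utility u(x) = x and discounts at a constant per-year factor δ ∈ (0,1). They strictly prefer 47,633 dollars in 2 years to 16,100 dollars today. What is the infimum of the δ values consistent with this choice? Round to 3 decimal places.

δ > 0.581

Comparing present values: 16100 < δ^2·47633.
Hence δ^2 > 16100/47633 = 0.33800, and x ↦ x^(1/2) is increasing on (0,∞).
δ > 0.33800^(1/2) = 0.581.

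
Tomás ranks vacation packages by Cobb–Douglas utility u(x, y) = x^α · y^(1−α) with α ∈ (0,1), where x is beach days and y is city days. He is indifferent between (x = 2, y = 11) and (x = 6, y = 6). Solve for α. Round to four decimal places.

α ≈ 0.3556

The Cobb–Douglas utilities coincide, so 2^α·11^(1−α) = 6^α·6^(1−α).
Taking logs: α·ln 2 + (1−α)·ln 11 = α·ln 6 + (1−α)·ln 6, i.e. α·-1.0986123 = (1−α)·-0.6061358.
With A = -1.0986123 and B = -0.6061358: α·A = (1−α)·B, so α = B/(A+B) = -0.6061358/-1.7047481 ≈ 0.3556.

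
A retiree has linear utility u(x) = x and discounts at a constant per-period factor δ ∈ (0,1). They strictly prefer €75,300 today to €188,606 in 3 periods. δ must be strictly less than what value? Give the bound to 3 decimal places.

Comparing present values: 75300 > δ^3·188606.
Dividing by 188606: δ^3 < 0.39924. Both sides are positive, so the cube root keeps the direction.
δ < (75300/188606)^(1/3) ≈ 0.736.

δ < 0.736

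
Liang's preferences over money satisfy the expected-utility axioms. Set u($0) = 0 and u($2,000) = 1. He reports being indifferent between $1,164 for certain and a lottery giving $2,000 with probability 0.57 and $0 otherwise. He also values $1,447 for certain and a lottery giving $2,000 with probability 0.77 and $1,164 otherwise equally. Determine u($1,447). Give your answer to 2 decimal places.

0.90

From the first indifference, u($1,164) = 0.57·u($2,000) + 0.43·u($0) = 0.57·1 + 0.43·0 = 0.57.
Then u($1,447) = 0.77·u($2,000) + 0.23·u($1,164) = 0.77·1.00 + 0.23·0.57 = 0.9011.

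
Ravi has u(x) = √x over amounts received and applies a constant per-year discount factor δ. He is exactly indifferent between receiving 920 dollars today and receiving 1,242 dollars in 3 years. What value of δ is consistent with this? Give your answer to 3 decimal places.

δ ≈ 0.951

Equating discounted utilities: u(920) = δ^3·u(1242) ⇒ δ^3 = u(920)/u(1242).
With u(x) = √x: δ^3 = √920/√1242 = √(920/1242) = 0.86066.
So δ = 0.86066^(1/3) ≈ 0.951.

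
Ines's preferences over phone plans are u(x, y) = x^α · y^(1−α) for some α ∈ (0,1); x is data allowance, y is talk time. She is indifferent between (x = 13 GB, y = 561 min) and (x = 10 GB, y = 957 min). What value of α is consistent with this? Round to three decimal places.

Set the two utilities equal: 13^α·561^(1−α) = 10^α·957^(1−α).
(13/10)^α = (957/561)^(1−α); take logs: α·ln(13/10) = (1−α)·ln(957/561), i.e. α·0.262364 = (1−α)·0.534082.
Thus α·(0.796446) = 0.534082, so α = 0.534082/0.796446 ≈ 0.671.

α ≈ 0.671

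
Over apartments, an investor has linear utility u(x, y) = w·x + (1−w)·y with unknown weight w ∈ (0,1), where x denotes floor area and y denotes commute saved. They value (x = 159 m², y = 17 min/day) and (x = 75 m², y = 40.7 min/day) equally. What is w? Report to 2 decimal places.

w = 0.22

Equating utilities: w·159 + (1−w)·17 = w·75 + (1−w)·40.7.
Rearranging, 84·w − 23.7·(1−w) = 0.
Hence w = 23.7/(84+23.7) = 23.7/107.7 = 0.22.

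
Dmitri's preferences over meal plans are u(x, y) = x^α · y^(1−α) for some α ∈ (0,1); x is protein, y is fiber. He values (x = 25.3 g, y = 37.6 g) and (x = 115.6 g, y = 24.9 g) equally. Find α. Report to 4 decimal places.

α ≈ 0.2134

Set the two utilities equal: 25.3^α·37.6^(1−α) = 115.6^α·24.9^(1−α).
Taking logs: α·ln 25.3 + (1−α)·ln 37.6 = α·ln 115.6 + (1−α)·ln 24.9, i.e. α·-1.5193316 = (1−α)·-0.4121362.
So α/(1−α) = (-0.4121362)/(-1.5193316) = 0.2712615, and α = 0.2712615/1.2712615 ≈ 0.2134.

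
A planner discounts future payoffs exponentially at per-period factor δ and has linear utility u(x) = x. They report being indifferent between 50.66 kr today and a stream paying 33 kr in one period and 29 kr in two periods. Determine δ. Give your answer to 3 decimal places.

Present value of the stream is 33·δ + 29·δ². Indifference gives 33δ + 29δ² = 50.66.
That is, 29δ² + 33δ − 50.66 = 0, a quadratic in δ.
The positive root is δ = [−33 + √(33² + 4·29·50.66)] / (2·29) = (−33 + 83.460)/58 ≈ 0.870.

δ ≈ 0.870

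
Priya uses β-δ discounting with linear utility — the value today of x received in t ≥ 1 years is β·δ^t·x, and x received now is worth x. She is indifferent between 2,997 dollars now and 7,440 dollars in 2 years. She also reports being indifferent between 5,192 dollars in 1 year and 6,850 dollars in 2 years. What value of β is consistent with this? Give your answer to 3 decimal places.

β ≈ 0.701

The second indifference involves only future payoffs, so β cancels: β·δ^1·5192 = β·δ^2·6850, giving δ = 5192/6850 = 0.75796.
Now use the now-vs-future pair: 2997 = β·δ^2·7440 gives β = 2997/(0.57450·7440) ≈ 0.701.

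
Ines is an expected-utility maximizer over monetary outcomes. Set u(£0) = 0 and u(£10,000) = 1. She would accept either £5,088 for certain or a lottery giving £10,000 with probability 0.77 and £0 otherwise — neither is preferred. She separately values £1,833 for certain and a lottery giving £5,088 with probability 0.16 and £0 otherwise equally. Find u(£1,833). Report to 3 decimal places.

From the first indifference, u(£5,088) = 0.77·u(£10,000) + 0.23·u(£0) = 0.77·1 + 0.23·0 = 0.77.
Chaining: u(£1,833) = 0.16·0.77 + 0.84·0.00 = 0.1232.

0.123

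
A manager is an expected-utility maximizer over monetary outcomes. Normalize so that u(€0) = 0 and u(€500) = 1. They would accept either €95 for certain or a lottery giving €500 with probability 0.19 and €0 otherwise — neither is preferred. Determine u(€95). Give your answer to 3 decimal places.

0.190

By the standard-gamble method, u(€95) is just the indifference probability on the best outcome: 0.19.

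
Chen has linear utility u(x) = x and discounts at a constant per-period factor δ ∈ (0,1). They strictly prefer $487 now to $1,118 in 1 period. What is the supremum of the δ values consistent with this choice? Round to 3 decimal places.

δ < 0.436

Comparing present values: 487 > δ·1118.
Dividing through by 1118 gives δ < 0.43560.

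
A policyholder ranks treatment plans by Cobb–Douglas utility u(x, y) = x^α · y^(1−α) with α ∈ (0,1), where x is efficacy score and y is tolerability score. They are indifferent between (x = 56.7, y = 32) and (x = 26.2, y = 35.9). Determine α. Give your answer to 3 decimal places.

α ≈ 0.130

Indifference: 56.7^α · 32^(1−α) = 26.2^α · 35.9^(1−α).
Rearrange to (56.7/26.2)^α = (35.9/32)^(1−α) and take logs: α·0.772015 = (1−α)·0.115001.
So α/(1−α) = (0.115001)/(0.772015) = 0.148962, and α = 0.148962/1.148962 ≈ 0.130.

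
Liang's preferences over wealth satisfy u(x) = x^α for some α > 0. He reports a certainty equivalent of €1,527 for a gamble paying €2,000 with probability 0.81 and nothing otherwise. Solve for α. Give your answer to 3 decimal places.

EU(lottery) = 0.81·2000^α + 0.19·0 = 0.81·2000^α.
Indifference: 1527^α = 0.81·2000^α, so (1527/2000)^α = 0.81.
Taking logs: α·ln(1527/2000) = ln(0.81), so α = -0.210721 / -0.269842 ≈ 0.781.

α ≈ 0.781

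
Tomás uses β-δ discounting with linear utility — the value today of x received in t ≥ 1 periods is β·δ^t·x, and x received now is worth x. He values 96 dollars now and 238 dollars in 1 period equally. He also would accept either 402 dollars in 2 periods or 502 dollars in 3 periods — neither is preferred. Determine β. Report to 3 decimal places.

β ≈ 0.504

Both payoffs in the second observation are in the future, so β drops out: δ^2·402 = δ^3·502 ⇒ δ = 402/502 = 0.80080.
The first indifference: 96 = β·δ·238, so β = 96/(δ·238) = 96/(0.80080·238) ≈ 0.504.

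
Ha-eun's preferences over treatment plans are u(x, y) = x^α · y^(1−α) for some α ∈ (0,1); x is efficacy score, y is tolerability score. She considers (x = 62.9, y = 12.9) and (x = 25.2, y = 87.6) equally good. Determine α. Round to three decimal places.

Set the two utilities equal: 62.9^α·12.9^(1−α) = 25.2^α·87.6^(1−α).
(62.9/25.2)^α = (87.6/12.9)^(1−α); take logs: α·ln(62.9/25.2) = (1−α)·ln(87.6/12.9), i.e. α·0.914702 = (1−α)·1.915554.
With A = 0.914702 and B = 1.915554: α·A = (1−α)·B, so α = B/(A+B) = 1.915554/2.830256 ≈ 0.677.

α ≈ 0.677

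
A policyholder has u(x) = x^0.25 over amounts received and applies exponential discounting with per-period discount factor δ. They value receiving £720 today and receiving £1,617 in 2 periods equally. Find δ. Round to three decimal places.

δ ≈ 0.904

The payoff in 2 periods is discounted by δ^2, so u(720) = δ^2·u(1617) and δ^2 = u(720)/u(1617).
Since u(x) = x^0.25, δ^2 = (720/1617)^0.25 = 0.44527^0.25 = 0.81688.
So δ = 0.81688^(1/2) ≈ 0.904.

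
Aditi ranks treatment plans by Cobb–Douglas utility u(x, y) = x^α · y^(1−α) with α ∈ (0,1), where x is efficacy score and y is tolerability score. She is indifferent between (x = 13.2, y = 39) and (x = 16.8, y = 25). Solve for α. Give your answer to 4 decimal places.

Set the two utilities equal: 13.2^α·39^(1−α) = 16.8^α·25^(1−α).
Taking logs: α·ln 13.2 + (1−α)·ln 39 = α·ln 16.8 + (1−α)·ln 25, i.e. α·-0.2411621 = (1−α)·-0.4446858.
With A = -0.2411621 and B = -0.4446858: α·A = (1−α)·B, so α = B/(A+B) = -0.4446858/-0.6858479 ≈ 0.6484.

α ≈ 0.6484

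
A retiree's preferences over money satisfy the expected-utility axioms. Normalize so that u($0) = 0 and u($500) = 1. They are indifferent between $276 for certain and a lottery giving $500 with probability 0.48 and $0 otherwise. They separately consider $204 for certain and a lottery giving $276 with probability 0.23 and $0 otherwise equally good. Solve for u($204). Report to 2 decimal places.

0.11

The first gamble pins u($276): it must equal 0.48·1 + 0.52·0 = 0.48.
The second indifference gives u($204) = 0.23·u($276) + 0.77·u($0) = 0.23·0.48 + 0.77·0.00 = 0.1104.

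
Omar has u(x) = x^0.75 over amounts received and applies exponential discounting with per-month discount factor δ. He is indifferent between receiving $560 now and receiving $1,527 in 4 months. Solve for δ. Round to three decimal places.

Equating discounted utilities: u(560) = δ^4·u(1527) ⇒ δ^4 = u(560)/u(1527).
With u(x) = x^0.75: δ^4 = 560^0.75/1527^0.75 = (560/1527)^0.75 = 0.47126.
Hence δ = (0.47126)^(1/4) = 0.82854.

δ ≈ 0.829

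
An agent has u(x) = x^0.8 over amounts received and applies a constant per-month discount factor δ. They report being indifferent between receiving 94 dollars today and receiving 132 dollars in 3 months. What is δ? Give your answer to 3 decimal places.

The payoff in 3 months is discounted by δ^3, so u(94) = δ^3·u(132) and δ^3 = u(94)/u(132).
Since u(x) = x^0.8, δ^3 = (94/132)^0.8 = 0.71212^0.8 = 0.76215.
So δ = 0.76215^(1/3) ≈ 0.913.

δ ≈ 0.913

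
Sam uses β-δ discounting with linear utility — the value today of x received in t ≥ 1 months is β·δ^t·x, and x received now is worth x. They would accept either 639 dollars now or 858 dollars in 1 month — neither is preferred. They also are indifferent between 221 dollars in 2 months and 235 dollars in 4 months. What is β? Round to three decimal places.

β ≈ 0.768

From the later pair, β·δ^2·221 = β·δ^4·235; dividing through, δ^2 = 221/235 = 0.94043, so δ = 0.96976.
Substituting δ into 639 = β·δ·858: β = 639/(832.050) ≈ 0.768.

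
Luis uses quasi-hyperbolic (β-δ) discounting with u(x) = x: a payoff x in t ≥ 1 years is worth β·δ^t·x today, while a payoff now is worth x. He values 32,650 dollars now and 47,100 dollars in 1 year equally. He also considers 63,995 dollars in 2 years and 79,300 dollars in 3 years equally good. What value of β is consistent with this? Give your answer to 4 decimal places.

Both payoffs in the second observation are in the future, so β drops out: δ^2·63995 = δ^3·79300 ⇒ δ = 63995/79300 = 0.80700.
Substituting δ into 32650 = β·δ·47100: β = 32650/(38009.641) ≈ 0.8590.

β ≈ 0.8590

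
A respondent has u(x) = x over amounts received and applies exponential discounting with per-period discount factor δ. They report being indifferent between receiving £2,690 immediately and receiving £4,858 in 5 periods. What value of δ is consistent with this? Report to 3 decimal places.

δ ≈ 0.889

Indifference means u(2690) = δ^5 · u(4858), so δ^5 = u(2690)/u(4858).
With u(x) = x: δ^5 = 2690/4858 = 0.55373.
Taking the 5th root: δ = 0.55373^(1/5) ≈ 0.889.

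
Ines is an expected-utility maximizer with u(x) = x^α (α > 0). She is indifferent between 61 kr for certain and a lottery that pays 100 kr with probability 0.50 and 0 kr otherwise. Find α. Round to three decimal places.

α ≈ 1.402

The lottery's expected utility is 0.50·u(100) + 0.50·u(0) = 0.50·100^α (since u(0) = 0 for α > 0).
Equating: 61^α = 0.50·100^α, i.e. 0.6100^α = 0.50.
α = ln(0.50) / ln(61/100) = -0.693147/-0.494296 ≈ 1.402.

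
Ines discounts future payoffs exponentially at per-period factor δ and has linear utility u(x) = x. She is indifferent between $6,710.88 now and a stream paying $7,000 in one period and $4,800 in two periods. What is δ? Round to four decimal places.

Present value of the stream is 7000·δ + 4800·δ². Indifference gives 7000δ + 4800δ² = 6710.88.
So 4800δ² + 7000δ − 6710.88 = 0.
δ = (−7000 + √(7000² + 4·4800·6710.88)) / (2·4800) = (−7000 + √177848896.00) / 9600 ≈ 0.6600.

δ ≈ 0.6600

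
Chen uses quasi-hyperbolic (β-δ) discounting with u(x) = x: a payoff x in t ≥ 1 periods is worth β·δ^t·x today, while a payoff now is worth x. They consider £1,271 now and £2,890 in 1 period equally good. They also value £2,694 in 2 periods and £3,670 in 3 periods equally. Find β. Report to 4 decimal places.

β ≈ 0.5991

From the later pair, β·δ^2·2694 = β·δ^3·3670; dividing through, δ = 2694/3670 = 0.73406.
The first indifference: 1271 = β·δ·2890, so β = 1271/(δ·2890) = 1271/(0.73406·2890) ≈ 0.5991.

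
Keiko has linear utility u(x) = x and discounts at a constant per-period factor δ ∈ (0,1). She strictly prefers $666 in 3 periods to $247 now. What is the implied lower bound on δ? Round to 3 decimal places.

Under u(x) = x this choice says 247 < δ^3·666.
So δ^3 > 247/666 = 0.37087; taking the cube root of both positive sides preserves the inequality.
δ > 0.37087^(1/3) = 0.718.

δ > 0.718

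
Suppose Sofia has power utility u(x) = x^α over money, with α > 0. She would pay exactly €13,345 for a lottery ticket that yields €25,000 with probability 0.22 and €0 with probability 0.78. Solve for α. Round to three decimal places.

Since u(0) = 0, the lottery's EU is 0.22·25000^α.
Equating: 13345^α = 0.22·25000^α, i.e. 0.5338^α = 0.22.
α = ln(0.22) / ln(13345/25000) = -1.514128/-0.627734 ≈ 2.412.

α ≈ 2.412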